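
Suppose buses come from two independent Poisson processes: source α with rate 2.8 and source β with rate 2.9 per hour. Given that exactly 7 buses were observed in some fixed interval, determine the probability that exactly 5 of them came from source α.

Given the total, each event is independently from source α with probability p = λ_α/(λ_α+λ_β) = 2.8/5.7 ≈ 0.4912.
So K ~ Binomial(7, 2.8/5.7): P(K = 5) = C(7,5) · (2.8/5.7)^5 · (2.9/5.7)^2 ≈ 0.1555.

0.1555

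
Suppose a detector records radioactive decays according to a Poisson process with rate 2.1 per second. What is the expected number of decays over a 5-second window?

E[N] = λt = 2.1 × 5 = 10.5 (a 5-second window = 5 seconds).

10.5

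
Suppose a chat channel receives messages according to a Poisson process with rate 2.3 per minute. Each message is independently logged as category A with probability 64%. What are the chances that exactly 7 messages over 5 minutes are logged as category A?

0.1477

Thinning: the messages that are logged as category A themselves form a Poisson process with rate 0.64 × 2.3 = 1.472 per minute.
Over the interval, μ = 1.472 × 5 = 7.36 (5 minutes).
P(N = 7) = e^(−7.36) · 7.36^7/7! ≈ 0.1477.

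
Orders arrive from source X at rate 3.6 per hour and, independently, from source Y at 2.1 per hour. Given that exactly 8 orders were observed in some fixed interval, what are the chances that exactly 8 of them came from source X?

0.0253

Given the total, each event is independently from source X with probability p = λ_X/(λ_X+λ_Y) = 3.6/5.7 ≈ 0.6316.
So K ~ Binomial(8, 3.6/5.7): P(K = 8) = C(8,8) · (3.6/5.7)^8 · (2.1/5.7)^0 ≈ 0.0253.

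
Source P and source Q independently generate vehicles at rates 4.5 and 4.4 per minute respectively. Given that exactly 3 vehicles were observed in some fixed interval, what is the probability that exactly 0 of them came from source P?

Given the total, each event is independently from source P with probability p = λ_P/(λ_P+λ_Q) = 4.5/8.9 ≈ 0.5056.
So K ~ Binomial(3, 4.5/8.9): P(K = 0) = C(3,0) · (4.5/8.9)^0 · (4.4/8.9)^3 ≈ 0.1208.

0.1208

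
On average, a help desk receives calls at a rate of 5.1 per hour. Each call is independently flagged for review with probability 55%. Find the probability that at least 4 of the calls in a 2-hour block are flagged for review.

0.8105

Thinning: the calls that are flagged for review themselves form a Poisson process with rate 0.55 × 5.1 = 2.805 per hour.
Over the interval, μ = 2.805 × 2 = 5.61 (a 2-hour block = 2 hours).
P(N ≥ 4) = 1 − P(N ≤ 3) ≈ 0.8105.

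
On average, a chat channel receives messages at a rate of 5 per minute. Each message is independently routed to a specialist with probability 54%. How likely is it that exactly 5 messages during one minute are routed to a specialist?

Thinning: the messages that are routed to a specialist themselves form a Poisson process with rate 0.54 × 5 = 2.7 per minute.
So μ = 2.7.
P(N = 5) = e^(−2.7) · 2.7^5/5! ≈ 0.0804.

0.0804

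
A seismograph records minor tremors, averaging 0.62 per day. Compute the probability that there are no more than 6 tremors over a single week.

0.8510

Over the interval, μ = 0.62 × 7 = 4.34 (a week = 7 days).
P(N ≤ 6) = Σ_{j=0}^{6} e^(−μ) μ^j/j! ≈ 0.8510.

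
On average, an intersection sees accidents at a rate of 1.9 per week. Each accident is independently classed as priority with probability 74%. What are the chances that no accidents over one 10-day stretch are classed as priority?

Thinning: the accidents that are classed as priority themselves form a Poisson process with rate 0.74 × 1.9 = 1.406 per week.
Over the interval, μ = 1.406 × 10/7 ≈ 2.00857 (a 10-day stretch = 10/7 weeks).
P(N = 0) = e^(−2.00857) · 2.00857^0/0! ≈ 0.1342.

0.1342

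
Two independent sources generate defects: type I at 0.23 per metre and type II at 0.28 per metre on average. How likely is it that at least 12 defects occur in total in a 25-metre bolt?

Independent Poisson processes superpose: combined rate λ = 0.23 + 0.28 = 0.51 per metre.
Over the interval, μ = 0.51 × 25 = 12.75 (a 25-metre bolt = 25 metres).
P(N ≥ 12) = 1 − P(N ≤ 11) ≈ 0.6210.

0.6210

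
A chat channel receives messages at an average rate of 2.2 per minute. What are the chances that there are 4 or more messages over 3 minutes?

Over the interval, μ = 2.2 × 3 = 6.6 (3 minutes).
P(N ≥ 4) = 1 − P(N ≤ 3) = 1 − Σ_{j=0}^{3} e^(−μ) μ^j/j! ≈ 0.8948.

0.8948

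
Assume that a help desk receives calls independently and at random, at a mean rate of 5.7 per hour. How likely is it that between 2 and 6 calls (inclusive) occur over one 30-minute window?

Over the interval, μ = 5.7 × 0.5 = 2.85 (a 30-minute window = 0.5 hours).
P(2 ≤ N ≤ 6) = Σ_{j=2}^{6} e^(−2.85) · 2.85^j/j! ≈ 0.7508.

0.7508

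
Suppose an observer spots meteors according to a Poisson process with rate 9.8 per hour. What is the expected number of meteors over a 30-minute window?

4.9

E[N] = λt = 9.8 × 0.5 = 4.9 (a 30-minute window = 0.5 hours).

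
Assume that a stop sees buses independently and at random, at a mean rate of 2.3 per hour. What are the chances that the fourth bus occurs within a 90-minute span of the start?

0.4525

Over the interval, μ = 2.3 × 1.5 = 3.45 (a 90-minute span = 1.5 hours).
The fourth arrival falls in the interval iff at least 4 events occur there: P(S_4 ≤ t) = P(N ≥ 4) = 1 − P(N ≤ 3) ≈ 0.4525.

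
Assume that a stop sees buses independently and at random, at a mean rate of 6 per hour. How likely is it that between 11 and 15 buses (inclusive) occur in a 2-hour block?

Over the interval, μ = 6 × 2 = 12 (a 2-hour block = 2 hours).
P(11 ≤ N ≤ 15) = Σ_{j=11}^{15} e^(−12) · 12^j/j! ≈ 0.4972.

0.4972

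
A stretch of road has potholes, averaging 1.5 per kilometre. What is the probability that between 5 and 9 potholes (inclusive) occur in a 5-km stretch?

Over the interval, μ = 1.5 × 5 = 7.5 (a 5-km stretch = 5 kilometres).
P(5 ≤ N ≤ 9) = Σ_{j=5}^{9} e^(−7.5) · 7.5^j/j! ≈ 0.6443.

0.6443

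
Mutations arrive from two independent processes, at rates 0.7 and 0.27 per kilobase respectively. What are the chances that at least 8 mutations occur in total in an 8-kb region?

0.5131

Independent Poisson processes superpose: combined rate λ = 0.7 + 0.27 = 0.97 per kilobase.
Over the interval, μ = 0.97 × 8 = 7.76 (an 8-kb region = 8 kilobases).
P(N ≥ 8) = 1 − P(N ≤ 7) ≈ 0.5131.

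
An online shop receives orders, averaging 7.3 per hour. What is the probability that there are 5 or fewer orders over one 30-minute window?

0.8372

Over the interval, μ = 7.3 × 0.5 = 3.65 (a 30-minute window = 0.5 hours).
P(N ≤ 5) = Σ_{j=0}^{5} e^(−μ) μ^j/j! ≈ 0.8372.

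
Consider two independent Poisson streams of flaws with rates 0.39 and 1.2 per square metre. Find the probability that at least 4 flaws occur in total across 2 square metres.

Independent Poisson processes superpose: combined rate λ = 0.39 + 1.2 = 1.59 per square metre.
Over the interval, μ = 1.59 × 2 = 3.18 (2 square metres).
P(N ≥ 4) = 1 − P(N ≤ 3) ≈ 0.3930.

0.3930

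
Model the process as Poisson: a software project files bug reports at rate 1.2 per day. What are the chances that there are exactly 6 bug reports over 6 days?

Over the interval, μ = 1.2 × 6 = 7.2 (6 days).
P(N = 6) = e^(−μ) μ^6/6! = e^(−7.2) · 7.2^6/720 ≈ 0.1445.

0.1445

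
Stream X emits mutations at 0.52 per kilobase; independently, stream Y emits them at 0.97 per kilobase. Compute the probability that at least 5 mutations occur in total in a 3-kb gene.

0.4622

Independent Poisson processes superpose: combined rate λ = 0.52 + 0.97 = 1.49 per kilobase.
Over the interval, μ = 1.49 × 3 = 4.47 (a 3-kb gene = 3 kilobases).
P(N ≥ 5) = 1 − P(N ≤ 4) ≈ 0.4622.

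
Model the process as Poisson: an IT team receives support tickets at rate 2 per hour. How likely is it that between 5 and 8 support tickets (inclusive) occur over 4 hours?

0.4929

Over the interval, μ = 2 × 4 = 8 (4 hours).
P(5 ≤ N ≤ 8) = Σ_{j=5}^{8} e^(−8) · 8^j/j! ≈ 0.4929.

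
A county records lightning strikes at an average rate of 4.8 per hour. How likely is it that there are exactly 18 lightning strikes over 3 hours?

0.0617

Over the interval, μ = 4.8 × 3 = 14.4 (3 hours).
P(N = 18) = e^(−μ) μ^18/18! = e^(−14.4) · 14.4^18/6402373705728000 ≈ 0.0617.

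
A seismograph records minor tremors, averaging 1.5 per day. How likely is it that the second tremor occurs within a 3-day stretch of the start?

Over the interval, μ = 1.5 × 3 = 4.5 (a 3-day stretch = 3 days).
The second arrival falls in the interval iff at least 2 events occur there: P(S_2 ≤ t) = P(N ≥ 2) = 1 − P(N ≤ 1) ≈ 0.9389.

0.9389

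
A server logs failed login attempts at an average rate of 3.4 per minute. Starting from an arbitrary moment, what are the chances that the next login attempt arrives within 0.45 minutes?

0.7835

Inter-arrival times are exponential with rate λ = 3.4 per minute.
P(T ≤ 0.45) = 1 − e^(−λt) = 1 − e^(−3.4 × 0.45) = 1 − e^(−1.53) ≈ 0.7835.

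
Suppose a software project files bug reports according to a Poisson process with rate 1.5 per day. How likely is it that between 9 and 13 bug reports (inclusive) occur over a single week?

Over the interval, μ = 1.5 × 7 = 10.5 (a week = 7 days).
P(9 ≤ N ≤ 13) = Σ_{j=9}^{13} e^(−10.5) · 10.5^j/j! ≈ 0.5459.

0.5459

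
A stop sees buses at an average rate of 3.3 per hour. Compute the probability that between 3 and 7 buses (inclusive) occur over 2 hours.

0.6181

Over the interval, μ = 3.3 × 2 = 6.6 (2 hours).
P(3 ≤ N ≤ 7) = Σ_{j=3}^{7} e^(−6.6) · 6.6^j/j! ≈ 0.6181.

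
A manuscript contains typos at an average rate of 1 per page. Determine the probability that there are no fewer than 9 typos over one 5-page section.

0.0681

Over the interval, μ = 1 × 5 = 5 (a 5-page section = 5 pages).
P(N ≥ 9) = 1 − P(N ≤ 8) = 1 − Σ_{j=0}^{8} e^(−μ) μ^j/j! ≈ 0.0681.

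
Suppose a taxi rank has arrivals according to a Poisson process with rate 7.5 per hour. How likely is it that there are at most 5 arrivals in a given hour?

0.2414

With mean μ = 7.5 per hour,
P(N ≤ 5) = Σ_{j=0}^{5} e^(−μ) μ^j/j! ≈ 0.2414.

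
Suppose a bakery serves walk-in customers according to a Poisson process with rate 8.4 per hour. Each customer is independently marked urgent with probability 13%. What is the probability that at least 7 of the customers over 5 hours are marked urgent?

Thinning: the customers that are marked urgent themselves form a Poisson process with rate 0.13 × 8.4 = 1.092 per hour.
Over the interval, μ = 1.092 × 5 = 5.46 (5 hours).
P(N ≥ 7) = 1 − P(N ≤ 6) ≈ 0.3077.

0.3077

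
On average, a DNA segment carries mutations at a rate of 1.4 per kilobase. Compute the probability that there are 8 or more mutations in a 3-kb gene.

Over the interval, μ = 1.4 × 3 = 4.2 (a 3-kb gene = 3 kilobases).
P(N ≥ 8) = 1 − P(N ≤ 7) = 1 − Σ_{j=0}^{7} e^(−μ) μ^j/j! ≈ 0.0639.

0.0639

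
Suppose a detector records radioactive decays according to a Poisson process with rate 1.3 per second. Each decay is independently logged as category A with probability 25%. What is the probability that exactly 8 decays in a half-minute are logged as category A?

0.1181

Thinning: the decays that are logged as category A themselves form a Poisson process with rate 0.25 × 1.3 = 0.325 per second.
Over the interval, μ = 0.325 × 30 = 9.75 (a half-minute = 30 seconds).
P(N = 8) = e^(−9.75) · 9.75^8/8! ≈ 0.1181.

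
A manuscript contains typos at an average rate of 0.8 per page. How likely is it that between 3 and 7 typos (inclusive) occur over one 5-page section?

0.7108

Over the interval, μ = 0.8 × 5 = 4 (a 5-page section = 5 pages).
P(3 ≤ N ≤ 7) = Σ_{j=3}^{7} e^(−4) · 4^j/j! ≈ 0.7108.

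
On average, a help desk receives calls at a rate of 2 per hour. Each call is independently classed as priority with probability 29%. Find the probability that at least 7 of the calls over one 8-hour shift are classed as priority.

0.1873

Thinning: the calls that are classed as priority themselves form a Poisson process with rate 0.29 × 2 = 0.58 per hour.
Over the interval, μ = 0.58 × 8 = 4.64 (an 8-hour shift = 8 hours).
P(N ≥ 7) = 1 − P(N ≤ 6) ≈ 0.1873.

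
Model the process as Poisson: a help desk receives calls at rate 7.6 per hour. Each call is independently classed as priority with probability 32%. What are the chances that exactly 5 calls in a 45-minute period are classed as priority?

0.0272

Thinning: the calls that are classed as priority themselves form a Poisson process with rate 0.32 × 7.6 = 2.432 per hour.
Over the interval, μ = 2.432 × 0.75 = 1.824 (a 45-minute period = 0.75 hours).
P(N = 5) = e^(−1.824) · 1.824^5/5! ≈ 0.0272.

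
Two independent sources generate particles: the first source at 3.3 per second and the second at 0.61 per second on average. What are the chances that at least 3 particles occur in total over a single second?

Independent Poisson processes superpose: combined rate λ = 3.3 + 0.61 = 3.91 per second.
So μ = 3.91.
P(N ≥ 3) = 1 − P(N ≤ 2) ≈ 0.7484.

0.7484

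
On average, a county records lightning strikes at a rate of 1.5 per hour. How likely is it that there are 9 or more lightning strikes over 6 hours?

Over the interval, μ = 1.5 × 6 = 9 (6 hours).
P(N ≥ 9) = 1 − P(N ≤ 8) = 1 − Σ_{j=0}^{8} e^(−μ) μ^j/j! ≈ 0.5443.

0.5443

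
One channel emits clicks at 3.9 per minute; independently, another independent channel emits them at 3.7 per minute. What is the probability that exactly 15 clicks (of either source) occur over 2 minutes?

Independent Poisson processes superpose: combined rate λ = 3.9 + 3.7 = 7.6 per minute.
Over the interval, μ = 7.6 × 2 = 15.2 (2 minutes).
P(N = 15) = e^(−15.2) · 15.2^15/15! ≈ 0.1023.

0.1023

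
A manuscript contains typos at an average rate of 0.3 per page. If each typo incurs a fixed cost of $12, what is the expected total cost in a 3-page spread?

$10.8

E[N] = 0.3 × 3 = 0.9 (a 3-page spread = 3 pages); E[cost] = 0.9 × $12 = $10.8.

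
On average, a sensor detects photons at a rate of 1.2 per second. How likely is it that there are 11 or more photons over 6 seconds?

Over the interval, μ = 1.2 × 6 = 7.2 (6 seconds).
P(N ≥ 11) = 1 − P(N ≤ 10) = 1 − Σ_{j=0}^{10} e^(−μ) μ^j/j! ≈ 0.1133.

0.1133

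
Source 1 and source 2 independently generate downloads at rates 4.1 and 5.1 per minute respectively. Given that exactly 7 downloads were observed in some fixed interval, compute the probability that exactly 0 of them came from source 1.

0.0161

Given the total, each event is independently from source 1 with probability p = λ_1/(λ_1+λ_2) = 4.1/9.2 ≈ 0.4457.
So K ~ Binomial(7, 4.1/9.2): P(K = 0) = C(7,0) · (4.1/9.2)^0 · (5.1/9.2)^7 ≈ 0.0161.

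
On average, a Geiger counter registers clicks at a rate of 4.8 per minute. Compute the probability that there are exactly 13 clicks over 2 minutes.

0.0640

Over the interval, μ = 4.8 × 2 = 9.6 (2 minutes).
P(N = 13) = e^(−μ) μ^13/13! = e^(−9.6) · 9.6^13/6227020800 ≈ 0.0640.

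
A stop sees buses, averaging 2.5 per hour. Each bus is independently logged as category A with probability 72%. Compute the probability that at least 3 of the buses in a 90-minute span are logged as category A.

0.5064

Thinning: the buses that are logged as category A themselves form a Poisson process with rate 0.72 × 2.5 = 1.8 per hour.
Over the interval, μ = 1.8 × 1.5 = 2.7 (a 90-minute span = 1.5 hours).
P(N ≥ 3) = 1 − P(N ≤ 2) ≈ 0.5064.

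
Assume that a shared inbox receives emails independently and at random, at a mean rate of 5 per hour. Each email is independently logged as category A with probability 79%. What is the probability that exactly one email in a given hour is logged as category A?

Thinning: the emails that are logged as category A themselves form a Poisson process with rate 0.79 × 5 = 3.95 per hour.
So μ = 3.95.
P(N = 1) = e^(−3.95) · 3.95^1/1! ≈ 0.0761.

0.0761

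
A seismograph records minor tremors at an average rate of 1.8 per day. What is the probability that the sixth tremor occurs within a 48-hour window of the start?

Over the interval, μ = 1.8 × 2 = 3.6 (a 48-hour window = 2 days).
The sixth arrival falls in the interval iff at least 6 events occur there: P(S_6 ≤ t) = P(N ≥ 6) = 1 − P(N ≤ 5) ≈ 0.1559.

0.1559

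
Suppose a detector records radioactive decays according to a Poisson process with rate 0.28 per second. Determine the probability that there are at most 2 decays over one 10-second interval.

0.4695

Over the interval, μ = 0.28 × 10 = 2.8 (a 10-second interval = 10 seconds).
P(N ≤ 2) = Σ_{j=0}^{2} e^(−μ) μ^j/j! ≈ 0.4695.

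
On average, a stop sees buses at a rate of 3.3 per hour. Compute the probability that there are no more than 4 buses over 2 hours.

Over the interval, μ = 3.3 × 2 = 6.6 (2 hours).
P(N ≤ 4) = Σ_{j=0}^{4} e^(−μ) μ^j/j! ≈ 0.2127.

0.2127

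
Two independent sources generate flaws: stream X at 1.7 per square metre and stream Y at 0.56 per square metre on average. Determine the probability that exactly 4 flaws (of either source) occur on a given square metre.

Independent Poisson processes superpose: combined rate λ = 1.7 + 0.56 = 2.26 per square metre.
So μ = 2.26.
P(N = 4) = e^(−2.26) · 2.26^4/4! ≈ 0.1134.

0.1134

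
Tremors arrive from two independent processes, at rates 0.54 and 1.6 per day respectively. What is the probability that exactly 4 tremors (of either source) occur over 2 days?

Independent Poisson processes superpose: combined rate λ = 0.54 + 1.6 = 2.14 per day.
Over the interval, μ = 2.14 × 2 = 4.28 (2 days).
P(N = 4) = e^(−4.28) · 4.28^4/4! ≈ 0.1935.

0.1935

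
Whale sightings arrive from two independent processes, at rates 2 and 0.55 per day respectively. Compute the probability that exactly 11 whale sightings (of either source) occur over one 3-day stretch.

Independent Poisson processes superpose: combined rate λ = 2 + 0.55 = 2.55 per day.
Over the interval, μ = 2.55 × 3 = 7.65 (a 3-day stretch = 3 days).
P(N = 11) = e^(−7.65) · 7.65^11/11! ≈ 0.0626.

0.0626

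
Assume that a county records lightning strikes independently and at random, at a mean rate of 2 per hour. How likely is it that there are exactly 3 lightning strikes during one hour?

With mean μ = 2 per hour,
P(N = 3) = e^(−μ) μ^3/3! = e^(−2) · 2^3/6 ≈ 0.1804.

0.1804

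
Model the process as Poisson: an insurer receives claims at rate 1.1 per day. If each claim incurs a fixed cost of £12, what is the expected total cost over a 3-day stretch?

E[N] = 1.1 × 3 = 3.3 (a 3-day stretch = 3 days); E[cost] = 3.3 × £12 = £39.6.

£39.6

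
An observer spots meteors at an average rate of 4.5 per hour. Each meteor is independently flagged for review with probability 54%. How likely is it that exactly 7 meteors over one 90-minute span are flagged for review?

Thinning: the meteors that are flagged for review themselves form a Poisson process with rate 0.54 × 4.5 = 2.43 per hour.
Over the interval, μ = 2.43 × 1.5 = 3.645 (a 90-minute span = 1.5 hours).
P(N = 7) = e^(−3.645) · 3.645^7/7! ≈ 0.0443.

0.0443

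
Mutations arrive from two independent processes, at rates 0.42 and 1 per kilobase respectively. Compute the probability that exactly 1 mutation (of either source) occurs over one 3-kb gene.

Independent Poisson processes superpose: combined rate λ = 0.42 + 1 = 1.42 per kilobase.
Over the interval, μ = 1.42 × 3 = 4.26 (a 3-kb gene = 3 kilobases).
P(N = 1) = e^(−4.26) · 4.26^1/1! ≈ 0.0602.

0.0602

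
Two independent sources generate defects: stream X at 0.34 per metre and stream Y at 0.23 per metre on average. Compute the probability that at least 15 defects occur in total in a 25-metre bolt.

0.4560

Independent Poisson processes superpose: combined rate λ = 0.34 + 0.23 = 0.57 per metre.
Over the interval, μ = 0.57 × 25 = 14.25 (a 25-metre bolt = 25 metres).
P(N ≥ 15) = 1 − P(N ≤ 14) ≈ 0.4560.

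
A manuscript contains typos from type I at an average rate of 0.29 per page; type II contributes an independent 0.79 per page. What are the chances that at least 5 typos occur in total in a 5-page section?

Independent Poisson processes superpose: combined rate λ = 0.29 + 0.79 = 1.08 per page.
Over the interval, μ = 1.08 × 5 = 5.4 (a 5-page section = 5 pages).
P(N ≥ 5) = 1 − P(N ≤ 4) ≈ 0.6267.

0.6267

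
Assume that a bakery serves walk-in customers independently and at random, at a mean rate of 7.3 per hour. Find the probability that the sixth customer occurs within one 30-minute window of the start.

Over the interval, μ = 7.3 × 0.5 = 3.65 (a 30-minute window = 0.5 hours).
The sixth arrival falls in the interval iff at least 6 events occur there: P(S_6 ≤ t) = P(N ≥ 6) = 1 − P(N ≤ 5) ≈ 0.1628.

0.1628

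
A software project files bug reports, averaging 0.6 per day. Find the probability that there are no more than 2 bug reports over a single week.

0.2102

Over the interval, μ = 0.6 × 7 = 4.2 (a week = 7 days).
P(N ≤ 2) = Σ_{j=0}^{2} e^(−μ) μ^j/j! ≈ 0.2102.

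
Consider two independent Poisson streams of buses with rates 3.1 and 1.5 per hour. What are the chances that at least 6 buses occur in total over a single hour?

Independent Poisson processes superpose: combined rate λ = 3.1 + 1.5 = 4.6 per hour.
So μ = 4.6.
P(N ≥ 6) = 1 − P(N ≤ 5) ≈ 0.3142.

0.3142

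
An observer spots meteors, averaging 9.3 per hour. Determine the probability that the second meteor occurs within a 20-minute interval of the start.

0.8153

Over the interval, μ = 9.3 × 1/3 = 3.1 (a 20-minute interval = 1/3 hours).
The second arrival falls in the interval iff at least 2 events occur there: P(S_2 ≤ t) = P(N ≥ 2) = 1 − P(N ≤ 1) ≈ 0.8153.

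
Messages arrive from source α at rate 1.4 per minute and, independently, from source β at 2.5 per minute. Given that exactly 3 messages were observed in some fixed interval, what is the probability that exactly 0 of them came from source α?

0.2634

Given the total, each event is independently from source α with probability p = λ_α/(λ_α+λ_β) = 1.4/3.9 ≈ 0.3590.
So K ~ Binomial(3, 1.4/3.9): P(K = 0) = C(3,0) · (1.4/3.9)^0 · (2.5/3.9)^3 ≈ 0.2634.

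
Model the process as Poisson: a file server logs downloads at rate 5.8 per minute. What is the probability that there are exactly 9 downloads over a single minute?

With mean μ = 5.8 per minute,
P(N = 9) = e^(−μ) μ^9/9! = e^(−5.8) · 5.8^9/362880 ≈ 0.0620.

0.0620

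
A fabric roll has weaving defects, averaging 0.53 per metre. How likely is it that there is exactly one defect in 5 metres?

Over the interval, μ = 0.53 × 5 = 2.65 (5 metres).
P(N = 1) = e^(−μ) μ^1/1! = e^(−2.65) · 2.65^1/1 ≈ 0.1872.

0.1872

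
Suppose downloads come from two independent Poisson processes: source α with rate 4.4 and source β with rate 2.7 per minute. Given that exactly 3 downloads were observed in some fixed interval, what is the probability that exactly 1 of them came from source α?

0.2689

Given the total, each event is independently from source α with probability p = λ_α/(λ_α+λ_β) = 4.4/7.1 ≈ 0.6197.
So K ~ Binomial(3, 4.4/7.1): P(K = 1) = C(3,1) · (4.4/7.1)^1 · (2.7/7.1)^2 ≈ 0.2689.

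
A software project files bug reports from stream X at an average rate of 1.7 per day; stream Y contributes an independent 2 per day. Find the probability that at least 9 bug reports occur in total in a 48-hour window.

0.3243

Independent Poisson processes superpose: combined rate λ = 1.7 + 2 = 3.7 per day.
Over the interval, μ = 3.7 × 2 = 7.4 (a 48-hour window = 2 days).
P(N ≥ 9) = 1 − P(N ≤ 8) ≈ 0.3243.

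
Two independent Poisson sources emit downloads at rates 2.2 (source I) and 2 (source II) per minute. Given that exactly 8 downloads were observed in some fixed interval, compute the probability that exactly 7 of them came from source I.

Given the total, each event is independently from source I with probability p = λ_I/(λ_I+λ_II) = 2.2/4.2 ≈ 0.5238.
So K ~ Binomial(8, 2.2/4.2): P(K = 7) = C(8,7) · (2.2/4.2)^7 · (2/4.2)^1 ≈ 0.0412.

0.0412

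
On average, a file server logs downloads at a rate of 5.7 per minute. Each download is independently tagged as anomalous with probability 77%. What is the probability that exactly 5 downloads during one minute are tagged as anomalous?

0.1685

Thinning: the downloads that are tagged as anomalous themselves form a Poisson process with rate 0.77 × 5.7 = 4.389 per minute.
So μ = 4.389.
P(N = 5) = e^(−4.389) · 4.389^5/5! ≈ 0.1685.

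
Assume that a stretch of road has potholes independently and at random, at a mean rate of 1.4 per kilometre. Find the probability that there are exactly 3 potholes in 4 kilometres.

Over the interval, μ = 1.4 × 4 = 5.6 (4 kilometres).
P(N = 3) = e^(−μ) μ^3/3! = e^(−5.6) · 5.6^3/6 ≈ 0.1082.

0.1082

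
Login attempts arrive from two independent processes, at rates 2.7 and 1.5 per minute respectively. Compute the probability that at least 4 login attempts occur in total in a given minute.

Independent Poisson processes superpose: combined rate λ = 2.7 + 1.5 = 4.2 per minute.
So μ = 4.2.
P(N ≥ 4) = 1 − P(N ≤ 3) ≈ 0.6046.

0.6046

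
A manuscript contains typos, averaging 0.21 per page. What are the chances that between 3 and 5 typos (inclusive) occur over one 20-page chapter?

0.5429

Over the interval, μ = 0.21 × 20 = 4.2 (a 20-page chapter = 20 pages).
P(3 ≤ N ≤ 5) = Σ_{j=3}^{5} e^(−4.2) · 4.2^j/j! ≈ 0.5429.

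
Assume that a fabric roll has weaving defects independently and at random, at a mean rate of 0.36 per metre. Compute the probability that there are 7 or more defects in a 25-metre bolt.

0.7932

Over the interval, μ = 0.36 × 25 = 9 (a 25-metre bolt = 25 metres).
P(N ≥ 7) = 1 − P(N ≤ 6) = 1 − Σ_{j=0}^{6} e^(−μ) μ^j/j! ≈ 0.7932.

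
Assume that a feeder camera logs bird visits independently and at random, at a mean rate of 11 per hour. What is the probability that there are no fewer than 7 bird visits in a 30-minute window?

Over the interval, μ = 11 × 0.5 = 5.5 (a 30-minute window = 0.5 hours).
P(N ≥ 7) = 1 − P(N ≤ 6) = 1 − Σ_{j=0}^{6} e^(−μ) μ^j/j! ≈ 0.3140.

0.3140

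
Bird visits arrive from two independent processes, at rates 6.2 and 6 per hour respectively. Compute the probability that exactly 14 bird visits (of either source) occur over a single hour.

Independent Poisson processes superpose: combined rate λ = 6.2 + 6 = 12.2 per hour.
So μ = 12.2.
P(N = 14) = e^(−12.2) · 12.2^14/14! ≈ 0.0934.

0.0934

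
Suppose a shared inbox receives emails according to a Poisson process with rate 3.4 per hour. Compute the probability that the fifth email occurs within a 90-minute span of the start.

0.5769

Over the interval, μ = 3.4 × 1.5 = 5.1 (a 90-minute span = 1.5 hours).
The fifth arrival falls in the interval iff at least 5 events occur there: P(S_5 ≤ t) = P(N ≥ 5) = 1 − P(N ≤ 4) ≈ 0.5769.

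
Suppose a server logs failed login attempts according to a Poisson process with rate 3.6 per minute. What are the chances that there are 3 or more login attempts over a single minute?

0.6973

With mean μ = 3.6 per minute,
P(N ≥ 3) = 1 − P(N ≤ 2) = 1 − Σ_{j=0}^{2} e^(−μ) μ^j/j! ≈ 0.6973.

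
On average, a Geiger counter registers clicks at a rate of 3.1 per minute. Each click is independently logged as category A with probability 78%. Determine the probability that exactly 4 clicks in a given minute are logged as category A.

0.1269

Thinning: the clicks that are logged as category A themselves form a Poisson process with rate 0.78 × 3.1 = 2.418 per minute.
So μ = 2.418.
P(N = 4) = e^(−2.418) · 2.418^4/4! ≈ 0.1269.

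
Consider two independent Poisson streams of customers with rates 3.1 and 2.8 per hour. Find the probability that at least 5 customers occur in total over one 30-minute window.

0.1764

Independent Poisson processes superpose: combined rate λ = 3.1 + 2.8 = 5.9 per hour.
Over the interval, μ = 5.9 × 0.5 = 2.95 (a 30-minute window = 0.5 hours).
P(N ≥ 5) = 1 − P(N ≤ 4) ≈ 0.1764.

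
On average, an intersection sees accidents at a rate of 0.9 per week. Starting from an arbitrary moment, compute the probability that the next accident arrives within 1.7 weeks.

Inter-arrival times are exponential with rate λ = 0.9 per week.
P(T ≤ 1.7) = 1 − e^(−λt) = 1 − e^(−0.9 × 1.7) = 1 − e^(−1.53) ≈ 0.7835.

0.7835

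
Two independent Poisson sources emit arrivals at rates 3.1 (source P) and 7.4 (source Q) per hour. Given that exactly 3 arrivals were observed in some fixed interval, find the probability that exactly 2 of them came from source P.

Given the total, each event is independently from source P with probability p = λ_P/(λ_P+λ_Q) = 3.1/10.5 ≈ 0.2952.
So K ~ Binomial(3, 3.1/10.5): P(K = 2) = C(3,2) · (3.1/10.5)^2 · (7.4/10.5)^1 ≈ 0.1843.

0.1843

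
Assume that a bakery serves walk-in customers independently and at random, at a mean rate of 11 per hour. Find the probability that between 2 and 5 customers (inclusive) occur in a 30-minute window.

Over the interval, μ = 11 × 0.5 = 5.5 (a 30-minute window = 0.5 hours).
P(2 ≤ N ≤ 5) = Σ_{j=2}^{5} e^(−5.5) · 5.5^j/j! ≈ 0.5024.

0.5024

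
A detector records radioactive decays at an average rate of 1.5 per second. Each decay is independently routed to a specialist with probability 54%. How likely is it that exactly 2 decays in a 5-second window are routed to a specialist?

Thinning: the decays that are routed to a specialist themselves form a Poisson process with rate 0.54 × 1.5 = 0.81 per second.
Over the interval, μ = 0.81 × 5 = 4.05 (a 5-second window = 5 seconds).
P(N = 2) = e^(−4.05) · 4.05^2/2! ≈ 0.1429.

0.1429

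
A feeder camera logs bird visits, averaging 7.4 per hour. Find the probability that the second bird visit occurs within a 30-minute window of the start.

Over the interval, μ = 7.4 × 0.5 = 3.7 (a 30-minute window = 0.5 hours).
The second arrival falls in the interval iff at least 2 events occur there: P(S_2 ≤ t) = P(N ≥ 2) = 1 − P(N ≤ 1) ≈ 0.8838.

0.8838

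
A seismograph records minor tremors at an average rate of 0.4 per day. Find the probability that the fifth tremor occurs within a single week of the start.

Over the interval, μ = 0.4 × 7 = 2.8 (a week = 7 days).
The fifth arrival falls in the interval iff at least 5 events occur there: P(S_5 ≤ t) = P(N ≥ 5) = 1 − P(N ≤ 4) ≈ 0.1523.

0.1523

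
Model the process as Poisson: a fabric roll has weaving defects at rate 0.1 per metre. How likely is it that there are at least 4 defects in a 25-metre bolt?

Over the interval, μ = 0.1 × 25 = 2.5 (a 25-metre bolt = 25 metres).
P(N ≥ 4) = 1 − P(N ≤ 3) = 1 − Σ_{j=0}^{3} e^(−μ) μ^j/j! ≈ 0.2424.

0.2424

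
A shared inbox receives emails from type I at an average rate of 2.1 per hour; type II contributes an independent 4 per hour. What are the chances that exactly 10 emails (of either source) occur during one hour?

Independent Poisson processes superpose: combined rate λ = 2.1 + 4 = 6.1 per hour.
So μ = 6.1.
P(N = 10) = e^(−6.1) · 6.1^10/10! ≈ 0.0441.

0.0441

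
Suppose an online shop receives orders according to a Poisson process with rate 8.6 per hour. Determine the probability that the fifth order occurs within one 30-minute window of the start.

Over the interval, μ = 8.6 × 0.5 = 4.3 (a 30-minute window = 0.5 hours).
The fifth arrival falls in the interval iff at least 5 events occur there: P(S_5 ≤ t) = P(N ≥ 5) = 1 − P(N ≤ 4) ≈ 0.4296.

0.4296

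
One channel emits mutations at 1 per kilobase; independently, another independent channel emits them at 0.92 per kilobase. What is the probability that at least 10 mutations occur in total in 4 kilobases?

0.2445

Independent Poisson processes superpose: combined rate λ = 1 + 0.92 = 1.92 per kilobase.
Over the interval, μ = 1.92 × 4 = 7.68 (4 kilobases).
P(N ≥ 10) = 1 − P(N ≤ 9) ≈ 0.2445.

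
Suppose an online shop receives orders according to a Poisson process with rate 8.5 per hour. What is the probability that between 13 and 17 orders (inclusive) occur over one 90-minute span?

0.4128

Over the interval, μ = 8.5 × 1.5 = 12.75 (a 90-minute span = 1.5 hours).
P(13 ≤ N ≤ 17) = Σ_{j=13}^{17} e^(−12.75) · 12.75^j/j! ≈ 0.4128.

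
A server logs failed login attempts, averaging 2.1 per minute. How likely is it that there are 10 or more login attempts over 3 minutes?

0.1061

Over the interval, μ = 2.1 × 3 = 6.3 (3 minutes).
P(N ≥ 10) = 1 − P(N ≤ 9) = 1 − Σ_{j=0}^{9} e^(−μ) μ^j/j! ≈ 0.1061.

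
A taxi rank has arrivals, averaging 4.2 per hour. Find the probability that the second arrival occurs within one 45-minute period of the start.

0.8222

Over the interval, μ = 4.2 × 0.75 = 3.15 (a 45-minute period = 0.75 hours).
The second arrival falls in the interval iff at least 2 events occur there: P(S_2 ≤ t) = P(N ≥ 2) = 1 − P(N ≤ 1) ≈ 0.8222.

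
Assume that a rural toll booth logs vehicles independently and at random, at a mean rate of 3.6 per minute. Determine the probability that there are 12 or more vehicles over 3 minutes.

0.3969

Over the interval, μ = 3.6 × 3 = 10.8 (3 minutes).
P(N ≥ 12) = 1 − P(N ≤ 11) = 1 − Σ_{j=0}^{11} e^(−μ) μ^j/j! ≈ 0.3969.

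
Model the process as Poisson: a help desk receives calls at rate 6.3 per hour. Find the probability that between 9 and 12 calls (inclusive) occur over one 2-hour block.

Over the interval, μ = 6.3 × 2 = 12.6 (a 2-hour block = 2 hours).
P(9 ≤ N ≤ 12) = Σ_{j=9}^{12} e^(−12.6) · 12.6^j/j! ≈ 0.3882.

0.3882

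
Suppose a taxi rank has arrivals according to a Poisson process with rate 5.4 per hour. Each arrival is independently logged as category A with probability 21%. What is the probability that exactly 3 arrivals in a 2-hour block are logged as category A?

Thinning: the arrivals that are logged as category A themselves form a Poisson process with rate 0.21 × 5.4 = 1.134 per hour.
Over the interval, μ = 1.134 × 2 = 2.268 (a 2-hour block = 2 hours).
P(N = 3) = e^(−2.268) · 2.268^3/3! ≈ 0.2013.

0.2013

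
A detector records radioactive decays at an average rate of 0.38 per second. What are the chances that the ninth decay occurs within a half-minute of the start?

0.8016

Over the interval, μ = 0.38 × 30 = 11.4 (a half-minute = 30 seconds).
The ninth arrival falls in the interval iff at least 9 events occur there: P(S_9 ≤ t) = P(N ≥ 9) = 1 − P(N ≤ 8) ≈ 0.8016.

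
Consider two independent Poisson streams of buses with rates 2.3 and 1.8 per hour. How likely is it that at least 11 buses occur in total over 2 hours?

0.2045

Independent Poisson processes superpose: combined rate λ = 2.3 + 1.8 = 4.1 per hour.
Over the interval, μ = 4.1 × 2 = 8.2 (2 hours).
P(N ≥ 11) = 1 − P(N ≤ 10) ≈ 0.2045.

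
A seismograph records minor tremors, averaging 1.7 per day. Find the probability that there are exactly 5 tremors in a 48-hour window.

Over the interval, μ = 1.7 × 2 = 3.4 (a 48-hour window = 2 days).
P(N = 5) = e^(−μ) μ^5/5! = e^(−3.4) · 3.4^5/120 ≈ 0.1264.

0.1264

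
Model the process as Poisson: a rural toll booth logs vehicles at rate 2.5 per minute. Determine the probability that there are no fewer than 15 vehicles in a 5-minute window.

0.2750

Over the interval, μ = 2.5 × 5 = 12.5 (a 5-minute window = 5 minutes).
P(N ≥ 15) = 1 − P(N ≤ 14) = 1 − Σ_{j=0}^{14} e^(−μ) μ^j/j! ≈ 0.2750.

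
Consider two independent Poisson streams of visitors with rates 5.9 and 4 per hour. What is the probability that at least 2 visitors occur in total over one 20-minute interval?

0.8414

Independent Poisson processes superpose: combined rate λ = 5.9 + 4 = 9.9 per hour.
Over the interval, μ = 9.9 × 1/3 = 3.3 (a 20-minute interval = 1/3 hours).
P(N ≥ 2) = 1 − P(N ≤ 1) ≈ 0.8414.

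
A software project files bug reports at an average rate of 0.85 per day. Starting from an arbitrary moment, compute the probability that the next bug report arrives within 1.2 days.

Inter-arrival times are exponential with rate λ = 0.85 per day.
P(T ≤ 1.2) = 1 − e^(−λt) = 1 − e^(−0.85 × 1.2) = 1 − e^(−1.02) ≈ 0.6394.

0.6394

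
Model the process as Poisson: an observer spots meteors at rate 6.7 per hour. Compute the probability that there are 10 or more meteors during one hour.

With mean μ = 6.7 per hour,
P(N ≥ 10) = 1 − P(N ≤ 9) = 1 − Σ_{j=0}^{9} e^(−μ) μ^j/j! ≈ 0.1404.

0.1404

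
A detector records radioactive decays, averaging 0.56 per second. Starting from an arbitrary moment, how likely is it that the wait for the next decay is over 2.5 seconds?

0.2466

The wait for the next event is exponential with rate λ = 0.56 per second.
P(T > 2.5) = e^(−λt) = e^(−0.56 × 2.5) = e^(−1.4) ≈ 0.2466.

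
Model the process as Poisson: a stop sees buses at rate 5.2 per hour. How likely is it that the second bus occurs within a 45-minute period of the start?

Over the interval, μ = 5.2 × 0.75 = 3.9 (a 45-minute period = 0.75 hours).
The second arrival falls in the interval iff at least 2 events occur there: P(S_2 ≤ t) = P(N ≥ 2) = 1 − P(N ≤ 1) ≈ 0.9008.

0.9008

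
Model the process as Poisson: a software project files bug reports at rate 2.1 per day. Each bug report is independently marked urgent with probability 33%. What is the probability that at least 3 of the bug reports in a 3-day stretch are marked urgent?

0.3447

Thinning: the bug reports that are marked urgent themselves form a Poisson process with rate 0.33 × 2.1 = 0.693 per day.
Over the interval, μ = 0.693 × 3 = 2.079 (a 3-day stretch = 3 days).
P(N ≥ 3) = 1 − P(N ≤ 2) ≈ 0.3447.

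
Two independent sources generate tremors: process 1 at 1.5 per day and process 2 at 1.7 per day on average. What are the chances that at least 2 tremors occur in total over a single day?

Independent Poisson processes superpose: combined rate λ = 1.5 + 1.7 = 3.2 per day.
So μ = 3.2.
P(N ≥ 2) = 1 − P(N ≤ 1) ≈ 0.8288.

0.8288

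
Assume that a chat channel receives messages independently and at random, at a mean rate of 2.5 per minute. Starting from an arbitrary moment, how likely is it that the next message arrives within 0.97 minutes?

0.9115

Inter-arrival times are exponential with rate λ = 2.5 per minute.
P(T ≤ 0.97) = 1 − e^(−λt) = 1 − e^(−2.5 × 0.97) = 1 − e^(−2.425) ≈ 0.9115.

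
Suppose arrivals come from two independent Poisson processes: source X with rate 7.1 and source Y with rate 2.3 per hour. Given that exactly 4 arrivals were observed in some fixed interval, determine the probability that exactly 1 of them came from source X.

Given the total, each event is independently from source X with probability p = λ_X/(λ_X+λ_Y) = 7.1/9.4 ≈ 0.7553.
So K ~ Binomial(4, 7.1/9.4): P(K = 1) = C(4,1) · (7.1/9.4)^1 · (2.3/9.4)^3 ≈ 0.0443.

0.0443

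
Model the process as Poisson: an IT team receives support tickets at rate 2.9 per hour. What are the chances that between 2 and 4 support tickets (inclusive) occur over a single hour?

0.6172

With mean μ = 2.9 per hour,
P(2 ≤ N ≤ 4) = Σ_{j=2}^{4} e^(−2.9) · 2.9^j/j! ≈ 0.6172.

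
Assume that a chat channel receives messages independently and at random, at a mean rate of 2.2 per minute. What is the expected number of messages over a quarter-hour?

E[N] = λt = 2.2 × 15 = 33 (a quarter-hour = 15 minutes).

33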